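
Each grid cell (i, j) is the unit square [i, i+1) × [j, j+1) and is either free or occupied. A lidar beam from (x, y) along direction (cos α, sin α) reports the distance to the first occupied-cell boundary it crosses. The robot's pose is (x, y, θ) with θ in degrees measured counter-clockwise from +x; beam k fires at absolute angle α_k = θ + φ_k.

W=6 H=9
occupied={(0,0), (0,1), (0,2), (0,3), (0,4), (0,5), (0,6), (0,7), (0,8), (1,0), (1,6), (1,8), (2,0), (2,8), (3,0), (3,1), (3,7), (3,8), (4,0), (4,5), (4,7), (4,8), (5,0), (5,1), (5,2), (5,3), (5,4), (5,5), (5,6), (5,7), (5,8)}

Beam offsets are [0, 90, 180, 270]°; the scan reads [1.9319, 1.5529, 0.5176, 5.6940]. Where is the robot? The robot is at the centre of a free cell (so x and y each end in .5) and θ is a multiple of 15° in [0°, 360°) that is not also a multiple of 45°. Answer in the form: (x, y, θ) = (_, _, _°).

Candidates: 23 free-cell centres × 16 headings = 368 poses. Raycast each; keep the one whose scan matches to 4 dp.
  (1.5, 7.5, 285°): beam 1 = 0.5176 ≠ 1.9319 ✗
  (2.5, 3.5, 240°): beam 1 = 2.8868 ≠ 1.9319 ✗
  (2.5, 4.5, 105°): beam 3 = 2.5882 ≠ 0.5176 ✗
  (3.5, 4.5, 75°): beam 1 = 2.5882 ≠ 1.9319 ✗
  (1.5, 2.5, 120°): beam 1 = 1.0000 ≠ 1.9319 ✗
  …
  (2.5, 6.5, 345°): r_1=1.9319, r_2=1.5529, r_3=0.5176, r_4=5.6940 — all match ✓
Unique over the lattice → pose = (2.5, 6.5, 345°).

(x, y, θ) = (2.5, 6.5, 345°)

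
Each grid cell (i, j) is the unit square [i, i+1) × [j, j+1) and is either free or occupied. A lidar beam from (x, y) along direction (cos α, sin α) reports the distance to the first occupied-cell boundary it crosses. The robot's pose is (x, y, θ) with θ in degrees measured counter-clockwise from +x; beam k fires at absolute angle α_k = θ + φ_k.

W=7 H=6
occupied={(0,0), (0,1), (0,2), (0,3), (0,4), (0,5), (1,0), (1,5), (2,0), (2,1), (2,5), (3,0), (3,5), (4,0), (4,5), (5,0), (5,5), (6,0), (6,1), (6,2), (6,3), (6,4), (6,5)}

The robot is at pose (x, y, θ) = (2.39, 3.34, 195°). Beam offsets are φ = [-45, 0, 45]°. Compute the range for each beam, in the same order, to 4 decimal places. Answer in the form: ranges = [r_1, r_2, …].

ranges = [1.6050, 1.4390, 2.7020]

beam 1: φ=-45°, α=150°
  cosα=-0.8660 sinα=0.5000 | (2,3) | tMaxX 0.4503 tMaxY 1.3200 | tΔX 1.1547 tΔY 2.0000
    t=0.4503 [x] (1,3)
    t=1.3200 [y] (1,4)
    t=1.6050 [x] (0,4) — stop
  → r_1 = 1.6050
beam 2: φ=0°, α=195°
  cosα=-0.9659 sinα=-0.2588 | (2,3) | tMaxX 0.4038 tMaxY 1.3137 | tΔX 1.0353 tΔY 3.8637
    t=0.4038 [x] (1,3)
    t=1.3137 [y] (1,2)
    t=1.4390 [x] (0,2) — stop
  → r_2 = 1.4390
beam 3: φ=45°, α=240°
  cosα=-0.5000 sinα=-0.8660 | (2,3) | tMaxX 0.7800 tMaxY 0.3926 | tΔX 2.0000 tΔY 1.1547
    t=0.3926 [y] (2,2)
    t=0.7800 [x] (1,2)
    t=1.5473 [y] (1,1)
    t=2.7020 [y] (1,0) — stop
  → r_3 = 2.7020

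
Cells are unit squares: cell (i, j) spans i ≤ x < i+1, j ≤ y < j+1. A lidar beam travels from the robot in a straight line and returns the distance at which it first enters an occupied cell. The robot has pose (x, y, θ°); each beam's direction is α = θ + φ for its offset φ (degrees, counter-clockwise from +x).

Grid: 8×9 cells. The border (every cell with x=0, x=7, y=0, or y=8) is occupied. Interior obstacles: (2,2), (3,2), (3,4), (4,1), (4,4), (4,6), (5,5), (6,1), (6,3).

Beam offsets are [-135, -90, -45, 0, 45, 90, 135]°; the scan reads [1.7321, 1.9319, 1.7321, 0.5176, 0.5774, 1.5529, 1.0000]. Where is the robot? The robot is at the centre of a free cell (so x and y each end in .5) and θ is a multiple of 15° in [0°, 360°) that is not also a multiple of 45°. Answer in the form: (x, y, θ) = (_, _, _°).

The pose lattice has 33·16 = 528 candidates. Test each by forward raycasting.
  (3.5, 6.5, 165°): beam 1 = 0.5774 ≠ 1.7321 ✗
  (5.5, 4.5, 210°): beam 1 = 0.5176 ≠ 1.7321 ✗
  (1.5, 1.5, 210°): beam 1 = 6.7293 ≠ 1.7321 ✗
  (2.5, 1.5, 255°): beam 1 = 0.5774 ≠ 1.7321 ✗
  …
  (5.5, 3.5, 345°): r_1=1.7321, r_2=1.9319, r_3=1.7321, r_4=0.5176, r_5=0.5774, r_6=1.5529, r_7=1.0000 — all match ✓
No second candidate reproduces the full scan.

(x, y, θ) = (5.5, 3.5, 345°)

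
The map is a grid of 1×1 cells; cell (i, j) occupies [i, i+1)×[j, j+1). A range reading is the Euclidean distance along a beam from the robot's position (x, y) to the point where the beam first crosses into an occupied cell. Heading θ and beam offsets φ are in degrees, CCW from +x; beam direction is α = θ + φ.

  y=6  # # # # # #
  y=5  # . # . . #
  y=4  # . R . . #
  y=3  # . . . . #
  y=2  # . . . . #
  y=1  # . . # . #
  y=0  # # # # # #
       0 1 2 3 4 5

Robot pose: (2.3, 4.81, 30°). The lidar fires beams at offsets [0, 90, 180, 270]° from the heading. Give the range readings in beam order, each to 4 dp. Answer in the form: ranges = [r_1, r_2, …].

beam 1: φ=0°, α=30°
  d=(0.8660,0.5000)  start (2,4)  tX=0.8083 tY=0.3800  stride 1/|dx|=1.1547 1/|dy|=2.0000
    cross y-line → (2,5), t=0.3800 (wall)
  → r_1 = 0.3800
beam 2: φ=90°, α=120°
  d=(-0.5000,0.8660)  start (2,4)  tX=0.6000 tY=0.2194  stride 1/|dx|=2.0000 1/|dy|=1.1547
    cross y-line → (2,5), t=0.2194 (wall)
  → r_2 = 0.2194
beam 3: φ=180°, α=210°
  d=(-0.8660,-0.5000)  start (2,4)  tX=0.3464 tY=1.6200  stride 1/|dx|=1.1547 1/|dy|=2.0000
    cross x-line → (1,4), t=0.3464
    cross x-line → (0,4), t=1.5011 (wall)
  → r_3 = 1.5011
beam 4: φ=270°, α=300°
  d=(0.5000,-0.8660)  start (2,4)  tX=1.4000 tY=0.9353  stride 1/|dx|=2.0000 1/|dy|=1.1547
    cross y-line → (2,3), t=0.9353
    cross x-line → (3,3), t=1.4000
    cross y-line → (3,2), t=2.0900
    cross y-line → (3,1), t=3.2447 (wall)
  → r_4 = 3.2447

ranges = [0.3800, 0.2194, 1.5011, 3.2447]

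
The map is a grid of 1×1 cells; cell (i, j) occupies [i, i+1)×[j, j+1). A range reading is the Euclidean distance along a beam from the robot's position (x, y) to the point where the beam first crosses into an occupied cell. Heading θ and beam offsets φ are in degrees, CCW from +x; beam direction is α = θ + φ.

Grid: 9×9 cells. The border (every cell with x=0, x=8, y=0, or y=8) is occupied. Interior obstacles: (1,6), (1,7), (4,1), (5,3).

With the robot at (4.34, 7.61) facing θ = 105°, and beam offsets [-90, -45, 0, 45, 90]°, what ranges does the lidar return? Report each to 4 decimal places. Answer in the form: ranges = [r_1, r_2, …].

beam 1: φ=-90°, α=15°
  dir = (cos 15°, sin 15°) = (0.9659, 0.2588); from cell (4,7)
  next x-line at t=0.6833, next y-line at t=1.5068; Δt_x=1.0353, Δt_y=3.8637
    x: enter (5,7) at t=0.6833
    y: enter (5,8) at t=1.5068 ← occupied
  → r_1 = 1.5068
beam 2: φ=-45°, α=60°
  dir = (cos 60°, sin 60°) = (0.5000, 0.8660); from cell (4,7)
  next x-line at t=1.3200, next y-line at t=0.4503; Δt_x=2.0000, Δt_y=1.1547
    y: enter (4,8) at t=0.4503 ← occupied
  → r_2 = 0.4503
beam 3: φ=0°, α=105°
  dir = (cos 105°, sin 105°) = (-0.2588, 0.9659); from cell (4,7)
  next x-line at t=1.3137, next y-line at t=0.4038; Δt_x=3.8637, Δt_y=1.0353
    y: enter (4,8) at t=0.4038 ← occupied
  → r_3 = 0.4038
beam 4: φ=45°, α=150°
  dir = (cos 150°, sin 150°) = (-0.8660, 0.5000); from cell (4,7)
  next x-line at t=0.3926, next y-line at t=0.7800; Δt_x=1.1547, Δt_y=2.0000
    x: enter (3,7) at t=0.3926
    y: enter (3,8) at t=0.7800 ← occupied
  → r_4 = 0.7800
beam 5: φ=90°, α=195°
  dir = (cos 195°, sin 195°) = (-0.9659, -0.2588); from cell (4,7)
  next x-line at t=0.3520, next y-line at t=2.3569; Δt_x=1.0353, Δt_y=3.8637
    x: enter (3,7) at t=0.3520
    x: enter (2,7) at t=1.3873
    y: enter (2,6) at t=2.3569
    x: enter (1,6) at t=2.4225 ← occupied
  → r_5 = 2.4225

ranges = [1.5068, 0.4503, 0.4038, 0.7800, 2.4225]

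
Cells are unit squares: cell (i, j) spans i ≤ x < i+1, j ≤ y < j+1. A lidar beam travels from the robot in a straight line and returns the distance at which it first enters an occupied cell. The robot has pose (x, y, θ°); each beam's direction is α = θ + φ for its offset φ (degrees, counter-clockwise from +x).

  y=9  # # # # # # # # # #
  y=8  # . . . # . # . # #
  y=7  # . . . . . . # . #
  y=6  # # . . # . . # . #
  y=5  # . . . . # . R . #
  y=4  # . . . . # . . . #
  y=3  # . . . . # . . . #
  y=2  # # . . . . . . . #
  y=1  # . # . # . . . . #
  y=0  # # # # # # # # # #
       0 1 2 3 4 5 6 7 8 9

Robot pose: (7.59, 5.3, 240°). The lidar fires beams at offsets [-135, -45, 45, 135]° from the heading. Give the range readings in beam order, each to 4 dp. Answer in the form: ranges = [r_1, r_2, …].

beam 1: φ=-135°, α=105°
  cosα=-0.2588 sinα=0.9659 | (7,5) | tMaxX 2.2796 tMaxY 0.7247 | tΔX 3.8637 tΔY 1.0353
    t=0.7247 [y] (7,6) — stop
  → r_1 = 0.7247
beam 2: φ=-45°, α=195°
  cosα=-0.9659 sinα=-0.2588 | (7,5) | tMaxX 0.6108 tMaxY 1.1591 | tΔX 1.0353 tΔY 3.8637
    t=0.6108 [x] (6,5)
    t=1.1591 [y] (6,4)
    t=1.6461 [x] (5,4) — stop
  → r_2 = 1.6461
beam 3: φ=45°, α=285°
  cosα=0.2588 sinα=-0.9659 | (7,5) | tMaxX 1.5841 tMaxY 0.3106 | tΔX 3.8637 tΔY 1.0353
    t=0.3106 [y] (7,4)
    t=1.3459 [y] (7,3)
    t=1.5841 [x] (8,3)
    t=2.3811 [y] (8,2)
    t=3.4164 [y] (8,1)
    t=4.4517 [y] (8,0) — stop
  → r_3 = 4.4517
beam 4: φ=135°, α=15°
  cosα=0.9659 sinα=0.2588 | (7,5) | tMaxX 0.4245 tMaxY 2.7046 | tΔX 1.0353 tΔY 3.8637
    t=0.4245 [x] (8,5)
    t=1.4597 [x] (9,5) — stop
  → r_4 = 1.4597

ranges = [0.7247, 1.6461, 4.4517, 1.4597]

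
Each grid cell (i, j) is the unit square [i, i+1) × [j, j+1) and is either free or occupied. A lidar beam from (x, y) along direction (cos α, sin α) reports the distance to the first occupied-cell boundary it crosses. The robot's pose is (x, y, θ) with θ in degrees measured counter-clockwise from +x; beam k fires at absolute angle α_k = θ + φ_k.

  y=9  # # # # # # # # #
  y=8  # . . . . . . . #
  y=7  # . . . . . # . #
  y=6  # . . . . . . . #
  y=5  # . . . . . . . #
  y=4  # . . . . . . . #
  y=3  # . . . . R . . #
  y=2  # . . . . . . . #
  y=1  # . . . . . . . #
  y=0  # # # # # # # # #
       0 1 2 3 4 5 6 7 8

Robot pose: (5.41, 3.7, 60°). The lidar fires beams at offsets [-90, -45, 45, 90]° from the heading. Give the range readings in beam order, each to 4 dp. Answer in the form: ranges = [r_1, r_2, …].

beam 1: φ=-90°, α=330°
  d=(0.8660,-0.5000)  start (5,3)  tX=0.6813 tY=1.4000  stride 1/|dx|=1.1547 1/|dy|=2.0000
    cross x-line → (6,3), t=0.6813
    cross y-line → (6,2), t=1.4000
    cross x-line → (7,2), t=1.8360
    cross x-line → (8,2), t=2.9907 (wall)
  → r_1 = 2.9907
beam 2: φ=-45°, α=15°
  d=(0.9659,0.2588)  start (5,3)  tX=0.6108 tY=1.1591  stride 1/|dx|=1.0353 1/|dy|=3.8637
    cross x-line → (6,3), t=0.6108
    cross y-line → (6,4), t=1.1591
    cross x-line → (7,4), t=1.6461
    cross x-line → (8,4), t=2.6814 (wall)
  → r_2 = 2.6814
beam 3: φ=45°, α=105°
  d=(-0.2588,0.9659)  start (5,3)  tX=1.5841 tY=0.3106  stride 1/|dx|=3.8637 1/|dy|=1.0353
    cross y-line → (5,4), t=0.3106
    cross y-line → (5,5), t=1.3459
    cross x-line → (4,5), t=1.5841
    cross y-line → (4,6), t=2.3811
    cross y-line → (4,7), t=3.4164
    cross y-line → (4,8), t=4.4517
    cross x-line → (3,8), t=5.4478
    cross y-line → (3,9), t=5.4870 (wall)
  → r_3 = 5.4870
beam 4: φ=90°, α=150°
  d=(-0.8660,0.5000)  start (5,3)  tX=0.4734 tY=0.6000  stride 1/|dx|=1.1547 1/|dy|=2.0000
    cross x-line → (4,3), t=0.4734
    cross y-line → (4,4), t=0.6000
    cross x-line → (3,4), t=1.6281
    cross y-line → (3,5), t=2.6000
    cross x-line → (2,5), t=2.7828
    cross x-line → (1,5), t=3.9375
    cross y-line → (1,6), t=4.6000
    cross x-line → (0,6), t=5.0922 (wall)
  → r_4 = 5.0922

ranges = [2.9907, 2.6814, 5.4870, 5.0922]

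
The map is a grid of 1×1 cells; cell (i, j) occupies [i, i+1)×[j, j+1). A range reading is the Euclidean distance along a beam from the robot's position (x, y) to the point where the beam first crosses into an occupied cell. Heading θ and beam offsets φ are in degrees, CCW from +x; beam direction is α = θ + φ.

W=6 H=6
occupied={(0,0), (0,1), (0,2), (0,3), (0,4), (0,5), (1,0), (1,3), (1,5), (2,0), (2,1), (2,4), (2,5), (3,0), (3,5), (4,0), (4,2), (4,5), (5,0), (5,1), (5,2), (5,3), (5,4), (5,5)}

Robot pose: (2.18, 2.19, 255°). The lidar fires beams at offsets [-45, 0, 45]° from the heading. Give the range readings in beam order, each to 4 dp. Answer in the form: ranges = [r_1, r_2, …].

beam 1: φ=-45°, α=210°
  cosα=-0.8660 sinα=-0.5000 | (2,2) | tMaxX 0.2078 tMaxY 0.3800 | tΔX 1.1547 tΔY 2.0000
    t=0.2078 [x] (1,2)
    t=0.3800 [y] (1,1)
    t=1.3625 [x] (0,1) — stop
  → r_1 = 1.3625
beam 2: φ=0°, α=255°
  cosα=-0.2588 sinα=-0.9659 | (2,2) | tMaxX 0.6955 tMaxY 0.1967 | tΔX 3.8637 tΔY 1.0353
    t=0.1967 [y] (2,1) — stop
  → r_2 = 0.1967
beam 3: φ=45°, α=300°
  cosα=0.5000 sinα=-0.8660 | (2,2) | tMaxX 1.6400 tMaxY 0.2194 | tΔX 2.0000 tΔY 1.1547
    t=0.2194 [y] (2,1) — stop
  → r_3 = 0.2194

ranges = [1.3625, 0.1967, 0.2194]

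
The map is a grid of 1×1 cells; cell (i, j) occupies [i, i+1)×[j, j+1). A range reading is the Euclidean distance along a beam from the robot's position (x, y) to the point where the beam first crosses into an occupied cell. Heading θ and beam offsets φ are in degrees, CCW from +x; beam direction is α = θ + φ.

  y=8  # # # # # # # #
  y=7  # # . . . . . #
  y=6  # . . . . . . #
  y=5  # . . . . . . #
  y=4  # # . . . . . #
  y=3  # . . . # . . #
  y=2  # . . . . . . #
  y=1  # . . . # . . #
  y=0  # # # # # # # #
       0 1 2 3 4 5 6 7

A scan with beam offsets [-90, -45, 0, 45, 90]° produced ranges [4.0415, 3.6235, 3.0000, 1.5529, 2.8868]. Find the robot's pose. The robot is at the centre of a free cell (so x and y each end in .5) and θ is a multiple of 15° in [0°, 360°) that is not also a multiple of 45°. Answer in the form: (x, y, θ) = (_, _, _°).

Enumerate (i+0.5, j+0.5, θ) over the 38 free cells and 16 admissible headings. For each, cast all 5 beams and compare to the given ranges.
  (2.5, 4.5, 15°): beam 1 = 3.6235 ≠ 4.0415 ✗
  (1.5, 1.5, 150°): beam 1 = 7.5056 ≠ 4.0415 ✗
  (4.5, 2.5, 120°): beam 1 = 2.8868 ≠ 4.0415 ✗
  (1.5, 1.5, 300°): beam 1 = 0.5774 ≠ 4.0415 ✗
  …
  (3.5, 4.5, 120°): r_1=4.0415, r_2=3.6235, r_3=3.0000, r_4=1.5529, r_5=2.8868 — all match ✓
Unique over the lattice → pose = (3.5, 4.5, 120°).

(x, y, θ) = (3.5, 4.5, 120°)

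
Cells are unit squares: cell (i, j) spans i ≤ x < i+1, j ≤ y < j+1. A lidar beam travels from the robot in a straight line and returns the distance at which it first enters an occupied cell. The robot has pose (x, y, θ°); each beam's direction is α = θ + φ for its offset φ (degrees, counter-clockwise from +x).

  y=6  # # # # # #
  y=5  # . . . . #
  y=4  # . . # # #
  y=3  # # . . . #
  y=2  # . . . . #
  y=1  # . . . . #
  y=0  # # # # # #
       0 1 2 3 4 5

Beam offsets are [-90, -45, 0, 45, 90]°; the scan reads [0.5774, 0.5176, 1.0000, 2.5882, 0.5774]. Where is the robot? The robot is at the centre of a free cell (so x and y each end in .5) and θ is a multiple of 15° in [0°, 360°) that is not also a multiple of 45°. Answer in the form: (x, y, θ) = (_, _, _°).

Enumerate (i+0.5, j+0.5, θ) over the 17 free cells and 16 admissible headings. For each, cast all 5 beams and compare to the given ranges.
  (1.5, 4.5, 330°): beam 3 = 4.0415 ≠ 1.0000 ✗
  (4.5, 5.5, 255°): beam 1 = 1.9319 ≠ 0.5774 ✗
  (2.5, 3.5, 345°): beam 1 = 2.5882 ≠ 0.5774 ✗
  (3.5, 5.5, 30°): beam 2 = 1.5529 ≠ 0.5176 ✗
  …
  (3.5, 5.5, 150°): r_1=0.5774, r_2=0.5176, r_3=1.0000, r_4=2.5882, r_5=0.5774 — all match ✓
Only this pose fits every beam.

(x, y, θ) = (3.5, 5.5, 150°)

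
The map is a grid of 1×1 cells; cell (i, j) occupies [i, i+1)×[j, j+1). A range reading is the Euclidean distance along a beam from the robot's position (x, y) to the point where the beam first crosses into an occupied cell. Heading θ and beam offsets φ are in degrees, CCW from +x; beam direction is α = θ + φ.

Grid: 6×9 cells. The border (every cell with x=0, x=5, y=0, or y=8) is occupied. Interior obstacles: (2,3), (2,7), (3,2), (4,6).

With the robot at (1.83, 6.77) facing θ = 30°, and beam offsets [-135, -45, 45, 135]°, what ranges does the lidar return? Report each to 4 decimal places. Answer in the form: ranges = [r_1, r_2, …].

ranges = [3.2069, 2.2465, 0.6568, 0.8593]

beam 1: φ=-135°, α=255°
  d=(-0.2588,-0.9659)  start (1,6)  tX=3.2069 tY=0.7972  stride 1/|dx|=3.8637 1/|dy|=1.0353
    cross y-line → (1,5), t=0.7972
    cross y-line → (1,4), t=1.8324
    cross y-line → (1,3), t=2.8677
    cross x-line → (0,3), t=3.2069 (wall)
  → r_1 = 3.2069
beam 2: φ=-45°, α=345°
  d=(0.9659,-0.2588)  start (1,6)  tX=0.1760 tY=2.9751  stride 1/|dx|=1.0353 1/|dy|=3.8637
    cross x-line → (2,6), t=0.1760
    cross x-line → (3,6), t=1.2113
    cross x-line → (4,6), t=2.2465 (wall)
  → r_2 = 2.2465
beam 3: φ=45°, α=75°
  d=(0.2588,0.9659)  start (1,6)  tX=0.6568 tY=0.2381  stride 1/|dx|=3.8637 1/|dy|=1.0353
    cross y-line → (1,7), t=0.2381
    cross x-line → (2,7), t=0.6568 (wall)
  → r_3 = 0.6568
beam 4: φ=135°, α=165°
  d=(-0.9659,0.2588)  start (1,6)  tX=0.8593 tY=0.8887  stride 1/|dx|=1.0353 1/|dy|=3.8637
    cross x-line → (0,6), t=0.8593 (wall)
  → r_4 = 0.8593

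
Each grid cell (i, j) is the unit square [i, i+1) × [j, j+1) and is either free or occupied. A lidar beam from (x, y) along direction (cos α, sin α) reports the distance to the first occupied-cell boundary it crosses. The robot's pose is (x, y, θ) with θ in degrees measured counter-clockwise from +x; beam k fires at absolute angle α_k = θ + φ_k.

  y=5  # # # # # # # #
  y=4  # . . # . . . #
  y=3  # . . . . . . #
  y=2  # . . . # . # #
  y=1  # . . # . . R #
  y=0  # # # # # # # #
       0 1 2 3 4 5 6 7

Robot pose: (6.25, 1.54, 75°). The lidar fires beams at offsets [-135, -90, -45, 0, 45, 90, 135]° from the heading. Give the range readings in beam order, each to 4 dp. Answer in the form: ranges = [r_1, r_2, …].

beam 1: φ=-135°, α=300°
  direction (0.5000, -0.8660); cell (6,1); t to first gridline: x 1.5000, y 0.6235 (then +2.0000 / +1.1547)
    (6,0) via y @ 0.6235  # hit
  → r_1 = 0.6235
beam 2: φ=-90°, α=345°
  direction (0.9659, -0.2588); cell (6,1); t to first gridline: x 0.7765, y 2.0864 (then +1.0353 / +3.8637)
    (7,1) via x @ 0.7765  # hit
  → r_2 = 0.7765
beam 3: φ=-45°, α=30°
  direction (0.8660, 0.5000); cell (6,1); t to first gridline: x 0.8660, y 0.9200 (then +1.1547 / +2.0000)
    (7,1) via x @ 0.8660  # hit
  → r_3 = 0.8660
beam 4: φ=0°, α=75°
  direction (0.2588, 0.9659); cell (6,1); t to first gridline: x 2.8978, y 0.4762 (then +3.8637 / +1.0353)
    (6,2) via y @ 0.4762  # hit
  → r_4 = 0.4762
beam 5: φ=45°, α=120°
  direction (-0.5000, 0.8660); cell (6,1); t to first gridline: x 0.5000, y 0.5312 (then +2.0000 / +1.1547)
    (5,1) via x @ 0.5000
    (5,2) via y @ 0.5312
    (5,3) via y @ 1.6859
    (4,3) via x @ 2.5000
    (4,4) via y @ 2.8406
    (4,5) via y @ 3.9953  # hit
  → r_5 = 3.9953
beam 6: φ=90°, α=165°
  direction (-0.9659, 0.2588); cell (6,1); t to first gridline: x 0.2588, y 1.7773 (then +1.0353 / +3.8637)
    (5,1) via x @ 0.2588
    (4,1) via x @ 1.2941
    (4,2) via y @ 1.7773  # hit
  → r_6 = 1.7773
beam 7: φ=135°, α=210°
  direction (-0.8660, -0.5000); cell (6,1); t to first gridline: x 0.2887, y 1.0800 (then +1.1547 / +2.0000)
    (5,1) via x @ 0.2887
    (5,0) via y @ 1.0800  # hit
  → r_7 = 1.0800

ranges = [0.6235, 0.7765, 0.8660, 0.4762, 3.9953, 1.7773, 1.0800]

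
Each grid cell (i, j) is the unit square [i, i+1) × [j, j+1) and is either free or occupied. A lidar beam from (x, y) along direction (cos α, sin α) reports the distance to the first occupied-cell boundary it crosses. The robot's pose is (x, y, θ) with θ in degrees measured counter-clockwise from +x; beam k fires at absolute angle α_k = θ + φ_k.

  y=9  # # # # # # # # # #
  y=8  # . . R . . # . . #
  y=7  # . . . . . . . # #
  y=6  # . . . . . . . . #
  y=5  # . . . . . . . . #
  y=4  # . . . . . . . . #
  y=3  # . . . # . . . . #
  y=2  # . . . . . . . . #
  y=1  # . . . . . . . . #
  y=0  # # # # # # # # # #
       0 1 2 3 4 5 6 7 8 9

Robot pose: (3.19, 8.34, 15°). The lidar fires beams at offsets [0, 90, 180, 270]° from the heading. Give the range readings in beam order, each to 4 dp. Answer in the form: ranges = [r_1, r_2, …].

ranges = [2.5500, 0.6833, 2.2673, 4.4931]

beam 1: φ=0°, α=15°
  d=(0.9659,0.2588)  start (3,8)  tX=0.8386 tY=2.5500  stride 1/|dx|=1.0353 1/|dy|=3.8637
    cross x-line → (4,8), t=0.8386
    cross x-line → (5,8), t=1.8738
    cross y-line → (5,9), t=2.5500 (wall)
  → r_1 = 2.5500
beam 2: φ=90°, α=105°
  d=(-0.2588,0.9659)  start (3,8)  tX=0.7341 tY=0.6833  stride 1/|dx|=3.8637 1/|dy|=1.0353
    cross y-line → (3,9), t=0.6833 (wall)
  → r_2 = 0.6833
beam 3: φ=180°, α=195°
  d=(-0.9659,-0.2588)  start (3,8)  tX=0.1967 tY=1.3137  stride 1/|dx|=1.0353 1/|dy|=3.8637
    cross x-line → (2,8), t=0.1967
    cross x-line → (1,8), t=1.2320
    cross y-line → (1,7), t=1.3137
    cross x-line → (0,7), t=2.2673 (wall)
  → r_3 = 2.2673
beam 4: φ=270°, α=285°
  d=(0.2588,-0.9659)  start (3,8)  tX=3.1296 tY=0.3520  stride 1/|dx|=3.8637 1/|dy|=1.0353
    cross y-line → (3,7), t=0.3520
    cross y-line → (3,6), t=1.3873
    cross y-line → (3,5), t=2.4225
    cross x-line → (4,5), t=3.1296
    cross y-line → (4,4), t=3.4578
    cross y-line → (4,3), t=4.4931 (wall)
  → r_4 = 4.4931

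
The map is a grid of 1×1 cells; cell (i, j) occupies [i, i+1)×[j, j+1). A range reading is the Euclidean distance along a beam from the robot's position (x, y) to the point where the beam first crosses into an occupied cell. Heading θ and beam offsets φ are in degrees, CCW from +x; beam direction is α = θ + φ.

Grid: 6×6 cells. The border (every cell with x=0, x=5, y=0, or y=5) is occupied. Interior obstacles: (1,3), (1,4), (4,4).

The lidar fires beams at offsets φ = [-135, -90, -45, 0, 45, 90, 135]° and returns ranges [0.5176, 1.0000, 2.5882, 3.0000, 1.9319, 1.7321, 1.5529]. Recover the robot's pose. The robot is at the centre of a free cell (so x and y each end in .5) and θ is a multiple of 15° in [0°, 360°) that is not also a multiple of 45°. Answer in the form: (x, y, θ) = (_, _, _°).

Enumerate (i+0.5, j+0.5, θ) over the 13 free cells and 16 admissible headings. For each, cast all 7 beams and compare to the given ranges.
  (3.5, 1.5, 30°): beam 2 = 0.5774 ≠ 1.0000 ✗
  (4.5, 2.5, 30°): beam 1 = 1.5529 ≠ 0.5176 ✗
  (1.5, 1.5, 285°): beam 1 = 0.5774 ≠ 0.5176 ✗
  …
  (2.5, 1.5, 60°): r_1=0.5176, r_2=1.0000, r_3=2.5882, r_4=3.0000, r_5=1.9319, r_6=1.7321, r_7=1.5529 — all match ✓
No second candidate reproduces the full scan.

(x, y, θ) = (2.5, 1.5, 60°)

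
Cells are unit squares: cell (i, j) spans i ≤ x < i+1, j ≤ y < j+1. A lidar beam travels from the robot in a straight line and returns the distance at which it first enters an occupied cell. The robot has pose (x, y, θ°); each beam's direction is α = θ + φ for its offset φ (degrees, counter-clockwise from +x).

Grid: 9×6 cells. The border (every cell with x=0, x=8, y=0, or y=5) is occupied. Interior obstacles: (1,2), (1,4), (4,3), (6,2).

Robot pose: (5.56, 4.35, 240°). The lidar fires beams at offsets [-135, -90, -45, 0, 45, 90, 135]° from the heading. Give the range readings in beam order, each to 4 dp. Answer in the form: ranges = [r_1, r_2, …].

beam 1: φ=-135°, α=105°
  dir = (cos 105°, sin 105°) = (-0.2588, 0.9659); from cell (5,4)
  next x-line at t=2.1637, next y-line at t=0.6729; Δt_x=3.8637, Δt_y=1.0353
    y: enter (5,5) at t=0.6729 ← occupied
  → r_1 = 0.6729
beam 2: φ=-90°, α=150°
  dir = (cos 150°, sin 150°) = (-0.8660, 0.5000); from cell (5,4)
  next x-line at t=0.6466, next y-line at t=1.3000; Δt_x=1.1547, Δt_y=2.0000
    x: enter (4,4) at t=0.6466
    y: enter (4,5) at t=1.3000 ← occupied
  → r_2 = 1.3000
beam 3: φ=-45°, α=195°
  dir = (cos 195°, sin 195°) = (-0.9659, -0.2588); from cell (5,4)
  next x-line at t=0.5798, next y-line at t=1.3523; Δt_x=1.0353, Δt_y=3.8637
    x: enter (4,4) at t=0.5798
    y: enter (4,3) at t=1.3523 ← occupied
  → r_3 = 1.3523
beam 4: φ=0°, α=240°
  dir = (cos 240°, sin 240°) = (-0.5000, -0.8660); from cell (5,4)
  next x-line at t=1.1200, next y-line at t=0.4041; Δt_x=2.0000, Δt_y=1.1547
    y: enter (5,3) at t=0.4041
    x: enter (4,3) at t=1.1200 ← occupied
  → r_4 = 1.1200
beam 5: φ=45°, α=285°
  dir = (cos 285°, sin 285°) = (0.2588, -0.9659); from cell (5,4)
  next x-line at t=1.7000, next y-line at t=0.3623; Δt_x=3.8637, Δt_y=1.0353
    y: enter (5,3) at t=0.3623
    y: enter (5,2) at t=1.3976
    x: enter (6,2) at t=1.7000 ← occupied
  → r_5 = 1.7000
beam 6: φ=90°, α=330°
  dir = (cos 330°, sin 330°) = (0.8660, -0.5000); from cell (5,4)
  next x-line at t=0.5081, next y-line at t=0.7000; Δt_x=1.1547, Δt_y=2.0000
    x: enter (6,4) at t=0.5081
    y: enter (6,3) at t=0.7000
    x: enter (7,3) at t=1.6628
    y: enter (7,2) at t=2.7000
    x: enter (8,2) at t=2.8175 ← occupied
  → r_6 = 2.8175
beam 7: φ=135°, α=15°
  dir = (cos 15°, sin 15°) = (0.9659, 0.2588); from cell (5,4)
  next x-line at t=0.4555, next y-line at t=2.5114; Δt_x=1.0353, Δt_y=3.8637
    x: enter (6,4) at t=0.4555
    x: enter (7,4) at t=1.4908
    y: enter (7,5) at t=2.5114 ← occupied
  → r_7 = 2.5114

ranges = [0.6729, 1.3000, 1.3523, 1.1200, 1.7000, 2.8175, 2.5114]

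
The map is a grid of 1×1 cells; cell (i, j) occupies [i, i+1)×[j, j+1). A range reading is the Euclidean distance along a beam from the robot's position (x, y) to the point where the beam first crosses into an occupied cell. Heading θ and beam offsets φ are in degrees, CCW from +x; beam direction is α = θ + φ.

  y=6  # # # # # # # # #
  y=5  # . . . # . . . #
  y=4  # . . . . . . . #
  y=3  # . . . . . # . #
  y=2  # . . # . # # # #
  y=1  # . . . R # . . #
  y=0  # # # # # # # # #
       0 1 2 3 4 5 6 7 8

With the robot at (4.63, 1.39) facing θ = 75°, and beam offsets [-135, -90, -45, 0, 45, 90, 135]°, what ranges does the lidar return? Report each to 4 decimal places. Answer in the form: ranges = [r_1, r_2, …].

ranges = [0.4503, 0.3831, 0.4272, 1.4296, 1.2600, 3.7581, 0.7800]

beam 1: φ=-135°, α=300°
  d=(0.5000,-0.8660)  start (4,1)  tX=0.7400 tY=0.4503  stride 1/|dx|=2.0000 1/|dy|=1.1547
    cross y-line → (4,0), t=0.4503 (wall)
  → r_1 = 0.4503
beam 2: φ=-90°, α=345°
  d=(0.9659,-0.2588)  start (4,1)  tX=0.3831 tY=1.5068  stride 1/|dx|=1.0353 1/|dy|=3.8637
    cross x-line → (5,1), t=0.3831 (wall)
  → r_2 = 0.3831
beam 3: φ=-45°, α=30°
  d=(0.8660,0.5000)  start (4,1)  tX=0.4272 tY=1.2200  stride 1/|dx|=1.1547 1/|dy|=2.0000
    cross x-line → (5,1), t=0.4272 (wall)
  → r_3 = 0.4272
beam 4: φ=0°, α=75°
  d=(0.2588,0.9659)  start (4,1)  tX=1.4296 tY=0.6315  stride 1/|dx|=3.8637 1/|dy|=1.0353
    cross y-line → (4,2), t=0.6315
    cross x-line → (5,2), t=1.4296 (wall)
  → r_4 = 1.4296
beam 5: φ=45°, α=120°
  d=(-0.5000,0.8660)  start (4,1)  tX=1.2600 tY=0.7044  stride 1/|dx|=2.0000 1/|dy|=1.1547
    cross y-line → (4,2), t=0.7044
    cross x-line → (3,2), t=1.2600 (wall)
  → r_5 = 1.2600
beam 6: φ=90°, α=165°
  d=(-0.9659,0.2588)  start (4,1)  tX=0.6522 tY=2.3569  stride 1/|dx|=1.0353 1/|dy|=3.8637
    cross x-line → (3,1), t=0.6522
    cross x-line → (2,1), t=1.6875
    cross y-line → (2,2), t=2.3569
    cross x-line → (1,2), t=2.7228
    cross x-line → (0,2), t=3.7581 (wall)
  → r_6 = 3.7581
beam 7: φ=135°, α=210°
  d=(-0.8660,-0.5000)  start (4,1)  tX=0.7275 tY=0.7800  stride 1/|dx|=1.1547 1/|dy|=2.0000
    cross x-line → (3,1), t=0.7275
    cross y-line → (3,0), t=0.7800 (wall)
  → r_7 = 0.7800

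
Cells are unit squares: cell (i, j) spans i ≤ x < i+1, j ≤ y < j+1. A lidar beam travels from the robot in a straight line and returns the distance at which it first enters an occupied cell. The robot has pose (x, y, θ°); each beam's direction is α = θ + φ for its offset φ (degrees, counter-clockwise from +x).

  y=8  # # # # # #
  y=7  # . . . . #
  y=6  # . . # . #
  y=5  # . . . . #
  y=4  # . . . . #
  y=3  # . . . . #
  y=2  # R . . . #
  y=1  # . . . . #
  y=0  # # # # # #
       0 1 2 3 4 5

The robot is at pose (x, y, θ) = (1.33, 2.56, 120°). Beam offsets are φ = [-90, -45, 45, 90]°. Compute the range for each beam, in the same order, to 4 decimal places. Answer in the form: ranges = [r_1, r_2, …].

beam 1: φ=-90°, α=30°
  cosα=0.8660 sinα=0.5000 | (1,2) | tMaxX 0.7736 tMaxY 0.8800 | tΔX 1.1547 tΔY 2.0000
    t=0.7736 [x] (2,2)
    t=0.8800 [y] (2,3)
    t=1.9283 [x] (3,3)
    t=2.8800 [y] (3,4)
    t=3.0831 [x] (4,4)
    t=4.2378 [x] (5,4) — stop
  → r_1 = 4.2378
beam 2: φ=-45°, α=75°
  cosα=0.2588 sinα=0.9659 | (1,2) | tMaxX 2.5887 tMaxY 0.4555 | tΔX 3.8637 tΔY 1.0353
    t=0.4555 [y] (1,3)
    t=1.4908 [y] (1,4)
    t=2.5261 [y] (1,5)
    t=2.5887 [x] (2,5)
    t=3.5614 [y] (2,6)
    t=4.5966 [y] (2,7)
    t=5.6319 [y] (2,8) — stop
  → r_2 = 5.6319
beam 3: φ=45°, α=165°
  cosα=-0.9659 sinα=0.2588 | (1,2) | tMaxX 0.3416 tMaxY 1.7000 | tΔX 1.0353 tΔY 3.8637
    t=0.3416 [x] (0,2) — stop
  → r_3 = 0.3416
beam 4: φ=90°, α=210°
  cosα=-0.8660 sinα=-0.5000 | (1,2) | tMaxX 0.3811 tMaxY 1.1200 | tΔX 1.1547 tΔY 2.0000
    t=0.3811 [x] (0,2) — stop
  → r_4 = 0.3811

ranges = [4.2378, 5.6319, 0.3416, 0.3811]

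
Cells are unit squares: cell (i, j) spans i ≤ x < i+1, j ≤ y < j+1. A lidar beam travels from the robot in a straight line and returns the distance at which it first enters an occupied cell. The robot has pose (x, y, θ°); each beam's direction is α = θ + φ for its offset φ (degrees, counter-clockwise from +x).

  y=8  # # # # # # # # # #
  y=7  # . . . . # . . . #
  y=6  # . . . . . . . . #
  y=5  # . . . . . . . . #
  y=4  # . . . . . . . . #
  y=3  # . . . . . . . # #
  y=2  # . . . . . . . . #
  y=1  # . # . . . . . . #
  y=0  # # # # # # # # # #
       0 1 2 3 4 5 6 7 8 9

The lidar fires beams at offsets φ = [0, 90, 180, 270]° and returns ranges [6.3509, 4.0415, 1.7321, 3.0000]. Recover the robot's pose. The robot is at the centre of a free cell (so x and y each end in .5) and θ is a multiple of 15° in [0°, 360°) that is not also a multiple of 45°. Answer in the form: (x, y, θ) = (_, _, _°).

(x, y, θ) = (4.5, 2.5, 60°)

Candidates: 53 free-cell centres × 16 headings = 848 poses. Raycast each; keep the one whose scan matches to 4 dp.
  (3.5, 1.5, 120°): beam 1 = 5.0000 ≠ 6.3509 ✗
  (2.5, 6.5, 165°): beam 1 = 1.5529 ≠ 6.3509 ✗
  (7.5, 7.5, 345°): beam 1 = 1.5529 ≠ 6.3509 ✗
  (6.5, 6.5, 345°): beam 1 = 2.5882 ≠ 6.3509 ✗
  …
  (4.5, 2.5, 60°): r_1=6.3509, r_2=4.0415, r_3=1.7321, r_4=3.0000 — all match ✓
Only this pose fits every beam.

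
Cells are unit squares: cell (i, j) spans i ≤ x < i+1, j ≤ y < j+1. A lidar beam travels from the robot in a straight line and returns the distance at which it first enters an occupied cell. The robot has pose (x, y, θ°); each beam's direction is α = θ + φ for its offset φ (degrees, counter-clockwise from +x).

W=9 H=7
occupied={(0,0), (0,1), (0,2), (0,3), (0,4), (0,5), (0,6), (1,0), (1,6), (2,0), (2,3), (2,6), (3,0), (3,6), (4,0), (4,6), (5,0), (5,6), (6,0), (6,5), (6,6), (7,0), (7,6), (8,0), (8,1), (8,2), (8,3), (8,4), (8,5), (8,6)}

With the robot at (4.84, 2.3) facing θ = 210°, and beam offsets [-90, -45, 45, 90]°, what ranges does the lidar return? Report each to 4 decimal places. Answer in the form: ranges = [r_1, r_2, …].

beam 1: φ=-90°, α=120°
  cosα=-0.5000 sinα=0.8660 | (4,2) | tMaxX 1.6800 tMaxY 0.8083 | tΔX 2.0000 tΔY 1.1547
    t=0.8083 [y] (4,3)
    t=1.6800 [x] (3,3)
    t=1.9630 [y] (3,4)
    t=3.1177 [y] (3,5)
    t=3.6800 [x] (2,5)
    t=4.2724 [y] (2,6) — stop
  → r_1 = 4.2724
beam 2: φ=-45°, α=165°
  cosα=-0.9659 sinα=0.2588 | (4,2) | tMaxX 0.8696 tMaxY 2.7046 | tΔX 1.0353 tΔY 3.8637
    t=0.8696 [x] (3,2)
    t=1.9049 [x] (2,2)
    t=2.7046 [y] (2,3) — stop
  → r_2 = 2.7046
beam 3: φ=45°, α=255°
  cosα=-0.2588 sinα=-0.9659 | (4,2) | tMaxX 3.2455 tMaxY 0.3106 | tΔX 3.8637 tΔY 1.0353
    t=0.3106 [y] (4,1)
    t=1.3459 [y] (4,0) — stop
  → r_3 = 1.3459
beam 4: φ=90°, α=300°
  cosα=0.5000 sinα=-0.8660 | (4,2) | tMaxX 0.3200 tMaxY 0.3464 | tΔX 2.0000 tΔY 1.1547
    t=0.3200 [x] (5,2)
    t=0.3464 [y] (5,1)
    t=1.5011 [y] (5,0) — stop
  → r_4 = 1.5011

ranges = [4.2724, 2.7046, 1.3459, 1.5011]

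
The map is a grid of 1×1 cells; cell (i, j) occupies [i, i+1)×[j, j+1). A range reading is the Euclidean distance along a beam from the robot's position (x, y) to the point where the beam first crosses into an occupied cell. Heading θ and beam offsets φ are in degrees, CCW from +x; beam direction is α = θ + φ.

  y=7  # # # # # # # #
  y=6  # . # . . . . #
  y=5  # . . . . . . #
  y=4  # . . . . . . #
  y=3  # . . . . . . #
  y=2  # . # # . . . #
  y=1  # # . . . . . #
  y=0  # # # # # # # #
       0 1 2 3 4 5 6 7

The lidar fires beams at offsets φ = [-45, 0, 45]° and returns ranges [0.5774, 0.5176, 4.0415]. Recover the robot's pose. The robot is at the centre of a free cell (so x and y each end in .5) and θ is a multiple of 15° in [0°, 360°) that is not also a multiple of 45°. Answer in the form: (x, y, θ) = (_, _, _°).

(x, y, θ) = (3.5, 3.5, 285°)

The pose lattice has 32·16 = 512 candidates. Test each by forward raycasting.
  (4.5, 4.5, 60°): beam 1 = 2.5882 ≠ 0.5774 ✗
  (1.5, 2.5, 210°): beam 1 = 0.5176 ≠ 0.5774 ✗
  (4.5, 1.5, 345°): beam 2 = 1.9319 ≠ 0.5176 ✗
  (3.5, 3.5, 150°): beam 1 = 2.5882 ≠ 0.5774 ✗
  …
  (3.5, 3.5, 285°): r_1=0.5774, r_2=0.5176, r_3=4.0415 — all match ✓
Only this pose fits every beam.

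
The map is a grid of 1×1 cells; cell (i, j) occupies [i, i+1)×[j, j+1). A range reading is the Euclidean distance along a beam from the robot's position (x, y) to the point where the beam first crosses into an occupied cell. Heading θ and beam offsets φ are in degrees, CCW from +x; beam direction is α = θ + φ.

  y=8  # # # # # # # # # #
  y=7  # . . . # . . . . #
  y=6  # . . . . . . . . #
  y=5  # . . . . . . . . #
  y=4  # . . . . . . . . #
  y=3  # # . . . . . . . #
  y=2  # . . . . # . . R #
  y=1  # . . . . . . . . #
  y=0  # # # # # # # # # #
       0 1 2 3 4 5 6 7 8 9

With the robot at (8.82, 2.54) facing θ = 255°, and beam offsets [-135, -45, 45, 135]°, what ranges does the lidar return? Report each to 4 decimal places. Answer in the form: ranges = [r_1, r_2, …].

beam 1: φ=-135°, α=120°
  direction (-0.5000, 0.8660); cell (8,2); t to first gridline: x 1.6400, y 0.5312 (then +2.0000 / +1.1547)
    (8,3) via y @ 0.5312
    (7,3) via x @ 1.6400
    (7,4) via y @ 1.6859
    (7,5) via y @ 2.8406
    (6,5) via x @ 3.6400
    (6,6) via y @ 3.9953
    (6,7) via y @ 5.1500
    (5,7) via x @ 5.6400
    (5,8) via y @ 6.3047  # hit
  → r_1 = 6.3047
beam 2: φ=-45°, α=210°
  direction (-0.8660, -0.5000); cell (8,2); t to first gridline: x 0.9469, y 1.0800 (then +1.1547 / +2.0000)
    (7,2) via x @ 0.9469
    (7,1) via y @ 1.0800
    (6,1) via x @ 2.1016
    (6,0) via y @ 3.0800  # hit
  → r_2 = 3.0800
beam 3: φ=45°, α=300°
  direction (0.5000, -0.8660); cell (8,2); t to first gridline: x 0.3600, y 0.6235 (then +2.0000 / +1.1547)
    (9,2) via x @ 0.3600  # hit
  → r_3 = 0.3600
beam 4: φ=135°, α=30°
  direction (0.8660, 0.5000); cell (8,2); t to first gridline: x 0.2078, y 0.9200 (then +1.1547 / +2.0000)
    (9,2) via x @ 0.2078  # hit
  → r_4 = 0.2078

ranges = [6.3047, 3.0800, 0.3600, 0.2078]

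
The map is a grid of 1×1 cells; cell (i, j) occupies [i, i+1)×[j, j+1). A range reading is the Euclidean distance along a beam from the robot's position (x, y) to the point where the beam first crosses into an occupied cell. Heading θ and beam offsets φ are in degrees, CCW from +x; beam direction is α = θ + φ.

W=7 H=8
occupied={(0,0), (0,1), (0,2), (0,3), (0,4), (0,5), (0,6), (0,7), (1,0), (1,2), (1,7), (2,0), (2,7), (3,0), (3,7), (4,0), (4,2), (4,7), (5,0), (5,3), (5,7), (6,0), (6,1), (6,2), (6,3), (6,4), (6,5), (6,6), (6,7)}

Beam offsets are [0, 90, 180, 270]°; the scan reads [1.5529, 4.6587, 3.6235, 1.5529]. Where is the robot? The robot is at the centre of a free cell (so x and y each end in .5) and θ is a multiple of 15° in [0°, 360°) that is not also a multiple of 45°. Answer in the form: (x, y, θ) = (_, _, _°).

(x, y, θ) = (2.5, 5.5, 195°)

Candidates: 27 free-cell centres × 16 headings = 432 poses. Raycast each; keep the one whose scan matches to 4 dp.
  (1.5, 5.5, 30°): beam 1 = 3.0000 ≠ 1.5529 ✗
  (3.5, 4.5, 300°): beam 1 = 1.7321 ≠ 1.5529 ✗
  (4.5, 3.5, 345°): beam 1 = 0.5176 ≠ 1.5529 ✗
  (2.5, 4.5, 300°): beam 1 = 4.0415 ≠ 1.5529 ✗
  (4.5, 5.5, 30°): beam 1 = 1.7321 ≠ 1.5529 ✗
  …
  (2.5, 5.5, 195°): r_1=1.5529, r_2=4.6587, r_3=3.6235, r_4=1.5529 — all match ✓
Unique over the lattice → pose = (2.5, 5.5, 195°).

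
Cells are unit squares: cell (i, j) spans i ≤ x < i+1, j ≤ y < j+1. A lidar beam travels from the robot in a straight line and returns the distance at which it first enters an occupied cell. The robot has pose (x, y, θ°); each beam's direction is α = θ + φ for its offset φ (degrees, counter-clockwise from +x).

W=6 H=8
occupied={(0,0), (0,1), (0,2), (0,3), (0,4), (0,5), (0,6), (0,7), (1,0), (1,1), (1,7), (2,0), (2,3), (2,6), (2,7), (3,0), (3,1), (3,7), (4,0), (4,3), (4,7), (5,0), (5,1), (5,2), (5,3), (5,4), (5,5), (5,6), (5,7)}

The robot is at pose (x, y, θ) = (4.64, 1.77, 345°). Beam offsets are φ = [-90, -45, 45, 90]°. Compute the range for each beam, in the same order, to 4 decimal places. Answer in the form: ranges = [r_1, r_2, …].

ranges = [0.7972, 0.7200, 0.4157, 1.2734]

beam 1: φ=-90°, α=255°
  d=(-0.2588,-0.9659)  start (4,1)  tX=2.4728 tY=0.7972  stride 1/|dx|=3.8637 1/|dy|=1.0353
    cross y-line → (4,0), t=0.7972 (wall)
  → r_1 = 0.7972
beam 2: φ=-45°, α=300°
  d=(0.5000,-0.8660)  start (4,1)  tX=0.7200 tY=0.8891  stride 1/|dx|=2.0000 1/|dy|=1.1547
    cross x-line → (5,1), t=0.7200 (wall)
  → r_2 = 0.7200
beam 3: φ=45°, α=30°
  d=(0.8660,0.5000)  start (4,1)  tX=0.4157 tY=0.4600  stride 1/|dx|=1.1547 1/|dy|=2.0000
    cross x-line → (5,1), t=0.4157 (wall)
  → r_3 = 0.4157
beam 4: φ=90°, α=75°
  d=(0.2588,0.9659)  start (4,1)  tX=1.3909 tY=0.2381  stride 1/|dx|=3.8637 1/|dy|=1.0353
    cross y-line → (4,2), t=0.2381
    cross y-line → (4,3), t=1.2734 (wall)
  → r_4 = 1.2734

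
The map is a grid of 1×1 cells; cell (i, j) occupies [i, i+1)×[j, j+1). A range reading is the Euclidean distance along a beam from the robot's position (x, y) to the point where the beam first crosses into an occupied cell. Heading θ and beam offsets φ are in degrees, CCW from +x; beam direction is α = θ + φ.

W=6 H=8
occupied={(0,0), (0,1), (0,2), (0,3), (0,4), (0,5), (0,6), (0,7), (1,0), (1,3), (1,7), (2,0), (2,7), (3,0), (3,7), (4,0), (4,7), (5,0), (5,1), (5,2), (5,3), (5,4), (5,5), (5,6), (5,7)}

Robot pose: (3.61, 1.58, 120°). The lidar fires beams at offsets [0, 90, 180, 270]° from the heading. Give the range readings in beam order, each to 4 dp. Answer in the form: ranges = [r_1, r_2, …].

ranges = [5.2200, 1.1600, 0.6697, 1.6050]

beam 1: φ=0°, α=120°
  dir = (cos 120°, sin 120°) = (-0.5000, 0.8660); from cell (3,1)
  next x-line at t=1.2200, next y-line at t=0.4850; Δt_x=2.0000, Δt_y=1.1547
    y: enter (3,2) at t=0.4850
    x: enter (2,2) at t=1.2200
    y: enter (2,3) at t=1.6397
    y: enter (2,4) at t=2.7944
    x: enter (1,4) at t=3.2200
    y: enter (1,5) at t=3.9491
    y: enter (1,6) at t=5.1038
    x: enter (0,6) at t=5.2200 ← occupied
  → r_1 = 5.2200
beam 2: φ=90°, α=210°
  dir = (cos 210°, sin 210°) = (-0.8660, -0.5000); from cell (3,1)
  next x-line at t=0.7044, next y-line at t=1.1600; Δt_x=1.1547, Δt_y=2.0000
    x: enter (2,1) at t=0.7044
    y: enter (2,0) at t=1.1600 ← occupied
  → r_2 = 1.1600
beam 3: φ=180°, α=300°
  dir = (cos 300°, sin 300°) = (0.5000, -0.8660); from cell (3,1)
  next x-line at t=0.7800, next y-line at t=0.6697; Δt_x=2.0000, Δt_y=1.1547
    y: enter (3,0) at t=0.6697 ← occupied
  → r_3 = 0.6697
beam 4: φ=270°, α=30°
  dir = (cos 30°, sin 30°) = (0.8660, 0.5000); from cell (3,1)
  next x-line at t=0.4503, next y-line at t=0.8400; Δt_x=1.1547, Δt_y=2.0000
    x: enter (4,1) at t=0.4503
    y: enter (4,2) at t=0.8400
    x: enter (5,2) at t=1.6050 ← occupied
  → r_4 = 1.6050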